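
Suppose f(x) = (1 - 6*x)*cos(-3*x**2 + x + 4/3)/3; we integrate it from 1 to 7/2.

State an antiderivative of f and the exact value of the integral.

f matches the chain-rule pattern g'(h)*h' with inner function h(x) = -3*x**2 + x + 4/3; substituting u = h(x) collapses the integral.
F(x) = sin(-3*x**2 + x + 4/3)/3 is an antiderivative of f.
Check: d/dx[sin(-3*x**2 + x + 4/3)/3] = -2*x*cos(-3*x**2 + x + 4/3) + cos(-3*x**2 + x + 4/3)/3, which equals f(x).
F(7/2) = -sin(383/12)/3; F(1) = -sin(2/3)/3.
Integral = F(7/2) - F(1) = -sin(383/12)/3 + sin(2/3)/3.

Antiderivative: F(x) = sin(-3*x**2 + x + 4/3)/3; value = -sin(383/12)/3 + sin(2/3)/3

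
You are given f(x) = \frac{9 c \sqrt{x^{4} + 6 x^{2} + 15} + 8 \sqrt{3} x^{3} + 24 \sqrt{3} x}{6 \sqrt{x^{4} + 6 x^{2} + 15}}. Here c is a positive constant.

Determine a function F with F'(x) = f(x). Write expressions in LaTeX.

For F(x) to be correct the identity F'(x) - f(x) = 0 must hold.
Check: d/dx[\frac{9 c x + 4 \sqrt{3} \sqrt{x^{4} + 6 x^{2} + 15}}{6}] = \frac{9 c \sqrt{x^{4} + 6 x^{2} + 15} + 8 \sqrt{3} x^{3} + 24 \sqrt{3} x}{6 \sqrt{x^{4} + 6 x^{2} + 15}} = f(x).

An antiderivative is F(x) = \frac{9 c x + 4 \sqrt{3} \sqrt{x^{4} + 6 x^{2} + 15}}{6}.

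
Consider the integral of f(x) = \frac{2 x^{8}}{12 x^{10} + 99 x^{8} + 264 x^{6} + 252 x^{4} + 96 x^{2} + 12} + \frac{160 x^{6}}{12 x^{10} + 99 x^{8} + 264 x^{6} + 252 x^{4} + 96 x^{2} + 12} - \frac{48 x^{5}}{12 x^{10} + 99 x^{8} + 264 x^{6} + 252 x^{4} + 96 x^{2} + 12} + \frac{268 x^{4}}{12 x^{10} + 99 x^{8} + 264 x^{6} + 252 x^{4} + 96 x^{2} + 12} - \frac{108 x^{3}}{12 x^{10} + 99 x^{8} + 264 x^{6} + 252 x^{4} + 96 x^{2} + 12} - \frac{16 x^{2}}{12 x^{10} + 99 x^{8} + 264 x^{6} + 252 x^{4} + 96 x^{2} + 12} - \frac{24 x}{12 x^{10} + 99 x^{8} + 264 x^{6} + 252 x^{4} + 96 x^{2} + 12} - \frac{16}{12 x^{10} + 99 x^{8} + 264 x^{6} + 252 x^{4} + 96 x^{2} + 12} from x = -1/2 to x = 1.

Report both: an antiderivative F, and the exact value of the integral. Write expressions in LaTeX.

Integrate term by term and add the pieces.
F(x) = - \frac{2 x}{\frac{x^{4}}{2} + 2 x^{2} + 1} + \frac{\operatorname{atan}{\left(2 x \right)}}{3} + \frac{1}{x^{4} + 4 x^{2} + 2} is an antiderivative of f.
Check: d/dx[- \frac{2 x}{\frac{x^{4}}{2} + 2 x^{2} + 1} + \frac{\operatorname{atan}{\left(2 x \right)}}{3} + \frac{1}{x^{4} + 4 x^{2} + 2}] = \frac{2 x^{8} + 160 x^{6} - 48 x^{5} + 268 x^{4} - 108 x^{3} - 16 x^{2} - 24 x - 16}{12 x^{10} + 99 x^{8} + 264 x^{6} + 252 x^{4} + 96 x^{2} + 12}, which equals f(x).
F(1) = - \frac{3}{7} + \frac{\operatorname{atan}{\left(2 \right)}}{3}; F(-1/2) = \frac{48}{49} - \frac{\pi}{12}.
Integral = F(1) - F(-1/2) = - \frac{69}{49} + \frac{\pi}{12} + \frac{\operatorname{atan}{\left(2 \right)}}{3}.

Antiderivative: F(x) = - \frac{2 x}{\frac{x^{4}}{2} + 2 x^{2} + 1} + \frac{\operatorname{atan}{\left(2 x \right)}}{3} + \frac{1}{x^{4} + 4 x^{2} + 2}; value = - \frac{69}{49} + \frac{\pi}{12} + \frac{\operatorname{atan}{\left(2 \right)}}{3}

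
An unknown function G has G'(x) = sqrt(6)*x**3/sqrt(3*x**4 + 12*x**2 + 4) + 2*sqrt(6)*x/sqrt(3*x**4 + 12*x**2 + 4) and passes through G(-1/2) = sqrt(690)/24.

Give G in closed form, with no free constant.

G(x) = sqrt(x**4/2 + 2*x**2 + 2/3)

The substitution u = x**4/2 + 2*x**2 + 2/3 works: G'(x) is exactly (dG/du)*(du/dx) for that inner function.
A general antiderivative is sqrt(x**4/2 + 2*x**2 + 2/3) + C.
The condition gives C = sqrt(690)/24 - (sqrt(690)/24) = 0.
So G(x) = sqrt(x**4/2 + 2*x**2 + 2/3).
Check: d/dx[sqrt(x**4/2 + 2*x**2 + 2/3)] = (sqrt(6)*x**3 + 2*sqrt(6)*x)/sqrt(3*x**4 + 12*x**2 + 4), which equals G'(x).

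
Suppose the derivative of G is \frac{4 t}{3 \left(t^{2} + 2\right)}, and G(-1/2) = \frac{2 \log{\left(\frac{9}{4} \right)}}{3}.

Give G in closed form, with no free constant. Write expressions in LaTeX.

The substitution u = t^{2} + 2 works: G'(t) is exactly (dG/du)*(du/dt) for that inner function.
A general antiderivative is \frac{2 \log{\left(t^{2} + 2 \right)}}{3} + C.
The condition gives C = \frac{2 \log{\left(\frac{9}{4} \right)}}{3} - (\frac{2 \log{\left(\frac{9}{4} \right)}}{3}) = 0.
So G(t) = \frac{2 \log{\left(t^{2} + 2 \right)}}{3}.
Check: d/dt[\frac{2 \log{\left(t^{2} + 2 \right)}}{3}] = \frac{4 t}{3 t^{2} + 6}, which equals G'(t).

G(t) = \frac{2 \log{\left(t^{2} + 2 \right)}}{3}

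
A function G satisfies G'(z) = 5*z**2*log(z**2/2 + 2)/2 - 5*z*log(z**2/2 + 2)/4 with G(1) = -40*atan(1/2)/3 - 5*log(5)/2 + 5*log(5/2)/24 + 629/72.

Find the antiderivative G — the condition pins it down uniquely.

G(z) = 5*z**3*log(z**2/2 + 2)/6 - 5*z**3/9 - 5*z**2*log(z**2/2 + 2)/8 + 5*z**2/8 + 20*z/3 - 5*log(z**2 + 4)/2 - 40*atan(z/2)/3 + 2

Integrate term by term and add the pieces.
A general antiderivative is -5*z**3/9 + 5*z**2/8 + 20*z/3 + (5*z**3/6 - 5*z**2/8)*log(z**2/2 + 2) - 5*log(z**2 + 4)/2 - 40*atan(z/2)/3 + C.
The condition gives C = -40*atan(1/2)/3 - 5*log(5)/2 + 5*log(5/2)/24 + 629/72 - (-40*atan(1/2)/3 - 5*log(5)/2 + 5*log(5/2)/24 + 485/72) = 2.
So G(z) = 5*z**3*log(z**2/2 + 2)/6 - 5*z**3/9 - 5*z**2*log(z**2/2 + 2)/8 + 5*z**2/8 + 20*z/3 - 5*log(z**2 + 4)/2 - 40*atan(z/2)/3 + 2.
Check: d/dz[5*z**3*log(z**2/2 + 2)/6 - 5*z**3/9 - 5*z**2*log(z**2/2 + 2)/8 + 5*z**2/8 + 20*z/3 - 5*log(z**2 + 4)/2 - 40*atan(z/2)/3 + 2] = 5*z**2*log(z**2/2 + 2)/2 - 5*z*log(z**2/2 + 2)/4 = G'(z).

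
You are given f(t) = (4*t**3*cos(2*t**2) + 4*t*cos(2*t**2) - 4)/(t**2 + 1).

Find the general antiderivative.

Check any antiderivative F(t) by computing F'(t) and comparing it with f(t).
Check: d/dt[sin(2*t**2) - 4*atan(t)] = (4*t**3*cos(2*t**2) + 4*t*cos(2*t**2) - 4)/(t**2 + 1) = f(t).

F(t) = sin(2*t**2) - 4*atan(t) + C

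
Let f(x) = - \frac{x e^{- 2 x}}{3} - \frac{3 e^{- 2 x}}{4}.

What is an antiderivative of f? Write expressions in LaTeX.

Recognize the product-rule pattern: f = u'v + uv' with u = \frac{x}{6} + \frac{11}{24}, v = e^{- 2 x}, so integration by parts undoes it.
Check: d/dx[\frac{\left(4 x + 11\right) e^{- 2 x}}{24}] = \frac{\left(- 4 x - 9\right) e^{- 2 x}}{12}, which equals f(x).

An antiderivative is F(x) = \frac{\left(4 x + 11\right) e^{- 2 x}}{24}.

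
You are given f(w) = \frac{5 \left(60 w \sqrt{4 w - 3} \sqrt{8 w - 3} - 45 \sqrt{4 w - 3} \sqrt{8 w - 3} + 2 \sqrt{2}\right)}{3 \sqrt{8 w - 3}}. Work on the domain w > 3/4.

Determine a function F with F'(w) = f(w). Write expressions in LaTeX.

Whatever form F(w) takes, F'(w) = f(w) is non-negotiable.
Check: d/dw[\frac{\sqrt{2} \left(240 \sqrt{2} w^{2} \sqrt{4 w - 3} - 360 \sqrt{2} w \sqrt{4 w - 3} + 135 \sqrt{2} \sqrt{4 w - 3} + 10 \sqrt{8 w - 3}\right)}{12}] = \frac{1200 w^{2} \sqrt{8 w - 3} - 1800 w \sqrt{8 w - 3} + 10 \sqrt{2} \sqrt{4 w - 3} + 675 \sqrt{8 w - 3}}{3 \sqrt{4 w - 3} \sqrt{8 w - 3}}, which equals f(w).

An antiderivative is F(w) = \frac{\sqrt{2} \left(240 \sqrt{2} w^{2} \sqrt{4 w - 3} - 360 \sqrt{2} w \sqrt{4 w - 3} + 135 \sqrt{2} \sqrt{4 w - 3} + 10 \sqrt{8 w - 3}\right)}{12}.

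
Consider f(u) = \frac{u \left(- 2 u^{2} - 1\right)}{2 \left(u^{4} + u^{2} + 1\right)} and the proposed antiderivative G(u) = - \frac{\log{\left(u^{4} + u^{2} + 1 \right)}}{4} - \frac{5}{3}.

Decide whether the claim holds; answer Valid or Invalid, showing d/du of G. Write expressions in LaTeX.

d/du[G] = \frac{- 2 u^{3} - u}{2 u^{4} + 2 u^{2} + 2}
This equals f(u) exactly, so the claim holds.

Valid - the claim checks out under differentiation.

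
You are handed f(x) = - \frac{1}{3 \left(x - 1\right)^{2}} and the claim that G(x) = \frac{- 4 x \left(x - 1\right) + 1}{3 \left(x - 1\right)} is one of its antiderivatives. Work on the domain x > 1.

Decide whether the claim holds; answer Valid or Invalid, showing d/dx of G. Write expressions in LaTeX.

d/dx[G] = \frac{- 4 x^{2} + 8 x - 5}{3 x^{2} - 6 x + 3}
d/dx[G] - f(x) = - \frac{4}{3} != 0.

Invalid: d/dx[G] - f = - \frac{4}{3}, which is not 0.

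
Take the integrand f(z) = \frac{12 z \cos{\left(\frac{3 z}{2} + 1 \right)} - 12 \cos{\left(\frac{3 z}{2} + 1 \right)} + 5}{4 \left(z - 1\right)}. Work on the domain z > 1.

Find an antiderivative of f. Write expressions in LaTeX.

An antiderivative is F(z) = \frac{5 \log{\left(\frac{z}{2} - \frac{1}{2} \right)}}{4} + 2 \sin{\left(\frac{3 z}{2} + 1 \right)}.

Check any antiderivative F(z) by computing F'(z) and comparing it with f(z).
Check: d/dz[\frac{5 \log{\left(\frac{z}{2} - \frac{1}{2} \right)}}{4} + 2 \sin{\left(\frac{3 z}{2} + 1 \right)}] = \frac{12 z \cos{\left(\frac{3 z}{2} + 1 \right)} - 12 \cos{\left(\frac{3 z}{2} + 1 \right)} + 5}{4 z - 4}, which equals f(z).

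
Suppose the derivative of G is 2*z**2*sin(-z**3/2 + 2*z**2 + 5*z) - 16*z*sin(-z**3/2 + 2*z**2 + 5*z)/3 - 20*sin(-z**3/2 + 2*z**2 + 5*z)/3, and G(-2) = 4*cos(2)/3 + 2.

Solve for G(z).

G'(z) matches the chain-rule pattern g'(h)*h' with inner function h(z) = -z**3/2 + 2*z**2 + 5*z; substituting u = h(z) collapses the integral.
A general antiderivative is 4*cos(-z**3/2 + 2*z**2 + 5*z)/3 + C.
The condition gives C = 4*cos(2)/3 + 2 - (4*cos(2)/3) = 2.
So G(z) = 4*cos(-z**3/2 + 2*z**2 + 5*z)/3 + 2.
Check: d/dz[4*cos(-z**3/2 + 2*z**2 + 5*z)/3 + 2] = 2*z**2*sin(-z**3/2 + 2*z**2 + 5*z) - 16*z*sin(-z**3/2 + 2*z**2 + 5*z)/3 - 20*sin(-z**3/2 + 2*z**2 + 5*z)/3 = G'(z).

G(z) = 4*cos(-z**3/2 + 2*z**2 + 5*z)/3 + 2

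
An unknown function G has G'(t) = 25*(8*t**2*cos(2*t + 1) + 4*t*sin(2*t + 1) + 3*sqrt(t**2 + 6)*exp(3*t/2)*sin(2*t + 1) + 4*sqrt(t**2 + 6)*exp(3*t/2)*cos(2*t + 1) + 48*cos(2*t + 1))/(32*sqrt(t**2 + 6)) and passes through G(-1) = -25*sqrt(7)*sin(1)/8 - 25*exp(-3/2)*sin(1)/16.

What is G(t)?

G(t) = 5*(5*sqrt(t**2 + 6)/2 + 5*exp(3*t/2)/4)*sin(2*t + 1)/4

Recognize the product-rule pattern: G'(t) = u'v + uv' with u = 25*sqrt(t**2 + 6)/8 + 25*exp(3*t/2)/16, v = sin(2*t + 1), so integration by parts undoes it.
A general antiderivative is 5*(5*sqrt(t**2 + 6)/2 + 5*exp(3*t/2)/4)*sin(2*t + 1)/4 + C.
The condition gives C = -25*sqrt(7)*sin(1)/8 - 25*exp(-3/2)*sin(1)/16 - (-25*sqrt(7)*sin(1)/8 - 25*exp(-3/2)*sin(1)/16) = 0.
So G(t) = 5*(5*sqrt(t**2 + 6)/2 + 5*exp(3*t/2)/4)*sin(2*t + 1)/4.
Check: d/dt[5*(5*sqrt(t**2 + 6)/2 + 5*exp(3*t/2)/4)*sin(2*t + 1)/4] = (200*t**2*cos(2*t + 1) + 100*t*sin(2*t + 1) + 75*sqrt(t**2 + 6)*exp(3*t/2)*sin(2*t + 1) + 100*sqrt(t**2 + 6)*exp(3*t/2)*cos(2*t + 1) + 1200*cos(2*t + 1))/(32*sqrt(t**2 + 6)), which equals G'(t).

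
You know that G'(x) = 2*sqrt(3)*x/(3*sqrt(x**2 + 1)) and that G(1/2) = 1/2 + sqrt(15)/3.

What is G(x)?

G(x) = (4*sqrt(3)*sqrt(x**2 + 1) + 3)/6

The substitution u = 3*x**2 + 3 works: G'(x) is exactly (dG/du)*(du/dx) for that inner function.
A general antiderivative is 2*sqrt(3*x**2 + 3)/3 + C.
The condition gives C = 1/2 + sqrt(15)/3 - (sqrt(15)/3) = 1/2.
So G(x) = (4*sqrt(3)*sqrt(x**2 + 1) + 3)/6.
Check: d/dx[(4*sqrt(3)*sqrt(x**2 + 1) + 3)/6] = 2*sqrt(3)*x/(3*sqrt(x**2 + 1)) = G'(x).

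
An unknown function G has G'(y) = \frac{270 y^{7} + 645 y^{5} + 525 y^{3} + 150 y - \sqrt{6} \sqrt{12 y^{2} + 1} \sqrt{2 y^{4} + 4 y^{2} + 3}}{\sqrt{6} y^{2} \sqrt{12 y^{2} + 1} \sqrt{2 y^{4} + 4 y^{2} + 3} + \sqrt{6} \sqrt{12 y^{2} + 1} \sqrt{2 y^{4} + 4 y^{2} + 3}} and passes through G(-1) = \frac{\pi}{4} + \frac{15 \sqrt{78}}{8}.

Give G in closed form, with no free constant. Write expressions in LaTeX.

G(y) = \frac{15 \sqrt{4 y^{2} + \frac{1}{3}} \sqrt{y^{4} + 2 y^{2} + \frac{3}{2}}}{4} - \operatorname{atan}{\left(y \right)}

Differentiate the proposed G(y) back; it has to land on the given G'(y).
A general antiderivative is \frac{15 \sqrt{4 y^{2} + \frac{1}{3}} \sqrt{y^{4} + 2 y^{2} + \frac{3}{2}}}{4} - \operatorname{atan}{\left(y \right)} + C.
The condition gives C = \frac{\pi}{4} + \frac{15 \sqrt{78}}{8} - (\frac{\pi}{4} + \frac{15 \sqrt{78}}{8}) = 0.
So G(y) = \frac{15 \sqrt{4 y^{2} + \frac{1}{3}} \sqrt{y^{4} + 2 y^{2} + \frac{3}{2}}}{4} - \operatorname{atan}{\left(y \right)}.
Check: d/dy[\frac{15 \sqrt{4 y^{2} + \frac{1}{3}} \sqrt{y^{4} + 2 y^{2} + \frac{3}{2}}}{4} - \operatorname{atan}{\left(y \right)}] = \frac{270 y^{7} + 645 y^{5} + 525 y^{3} + 150 y - \sqrt{6} \sqrt{12 y^{2} + 1} \sqrt{2 y^{4} + 4 y^{2} + 3}}{\sqrt{6} y^{2} \sqrt{12 y^{2} + 1} \sqrt{2 y^{4} + 4 y^{2} + 3} + \sqrt{6} \sqrt{12 y^{2} + 1} \sqrt{2 y^{4} + 4 y^{2} + 3}} = G'(y).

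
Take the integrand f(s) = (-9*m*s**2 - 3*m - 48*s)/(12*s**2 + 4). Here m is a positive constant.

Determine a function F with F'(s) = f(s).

An antiderivative is F(s) = -3*m*s/4 - 2*log(2*s**2 + 2/3).

Whatever form F(s) takes, F'(s) = f(s) is non-negotiable.
Check: d/ds[-3*m*s/4 - 2*log(2*s**2 + 2/3)] = (-9*m*s**2 - 3*m - 48*s)/(12*s**2 + 4) = f(s).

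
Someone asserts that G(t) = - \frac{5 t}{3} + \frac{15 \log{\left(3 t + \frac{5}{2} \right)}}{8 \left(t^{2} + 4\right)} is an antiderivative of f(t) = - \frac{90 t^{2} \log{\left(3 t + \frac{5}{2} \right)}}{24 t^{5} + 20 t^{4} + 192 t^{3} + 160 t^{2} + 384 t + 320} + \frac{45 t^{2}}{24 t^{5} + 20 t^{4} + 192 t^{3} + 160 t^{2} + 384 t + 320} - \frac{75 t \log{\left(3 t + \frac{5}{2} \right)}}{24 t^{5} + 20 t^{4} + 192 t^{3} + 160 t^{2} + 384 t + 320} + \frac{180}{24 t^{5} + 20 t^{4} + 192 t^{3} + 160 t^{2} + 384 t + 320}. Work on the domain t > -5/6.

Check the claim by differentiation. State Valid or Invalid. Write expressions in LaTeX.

Invalid: d/dt[G] - f = - \frac{5}{3}, which is not 0.

d/dt[G] = \frac{- 120 t^{5} - 100 t^{4} - 960 t^{3} - 270 t^{2} \log{\left(3 t + \frac{5}{2} \right)} - 665 t^{2} - 225 t \log{\left(3 t + \frac{5}{2} \right)} - 1920 t - 1060}{72 t^{5} + 60 t^{4} + 576 t^{3} + 480 t^{2} + 1152 t + 960}
d/dt[G] - f(t) = - \frac{5}{3} != 0.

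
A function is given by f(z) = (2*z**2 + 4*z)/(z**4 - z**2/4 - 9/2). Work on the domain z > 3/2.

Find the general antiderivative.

The denominator factors as (2*z - 3)*(2*z + 3)*(z**2 + 2); partial fractions split f into directly integrable pieces: -16*(z - 1)/(17*(z**2 + 2)) + 4/(17*(2*z + 3)) + 28/(17*(2*z - 3)).
Check: d/dz[2*(7*log(z - 3/2) + log(z + 3/2) - 4*log(z**2 + 2) + 4*sqrt(2)*atan(sqrt(2)*z/2))/17] = (8*z**2 + 16*z)/(4*z**4 - z**2 - 18), which equals f(z).

F(z) = 2*(7*log(z - 3/2) + log(z + 3/2) - 4*log(z**2 + 2) + 4*sqrt(2)*atan(sqrt(2)*z/2))/17 + C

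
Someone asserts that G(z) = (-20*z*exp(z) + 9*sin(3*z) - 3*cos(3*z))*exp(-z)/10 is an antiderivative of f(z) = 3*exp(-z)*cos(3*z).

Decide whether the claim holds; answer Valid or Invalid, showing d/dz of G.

Invalid: d/dz[G] - f = -2, which is not 0.

d/dz[G] = (-2*exp(z) + 3*cos(3*z))*exp(-z)
d/dz[G] - f(z) = -2 != 0.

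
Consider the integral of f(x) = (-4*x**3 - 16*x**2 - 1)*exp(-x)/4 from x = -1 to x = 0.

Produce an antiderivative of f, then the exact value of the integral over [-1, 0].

Antiderivative: F(x) = (4*x**3 + 28*x**2 + 56*x + 57)*exp(-x)/4; value = 57/4 - 25*exp(1)/4

f has the shape u'v + uv' for u = x**3 + 7*x**2 + 14*x + 57/4 and v = exp(-x) — it is the derivative of the product u*v.
F(x) = (4*x**3 + 28*x**2 + 56*x + 57)*exp(-x)/4 is an antiderivative of f.
Check: d/dx[(4*x**3 + 28*x**2 + 56*x + 57)*exp(-x)/4] = (-4*x**3 - 16*x**2 - 1)*exp(-x)/4 = f(x).
F(0) = 57/4; F(-1) = 25*exp(1)/4.
Integral = F(0) - F(-1) = 57/4 - 25*exp(1)/4.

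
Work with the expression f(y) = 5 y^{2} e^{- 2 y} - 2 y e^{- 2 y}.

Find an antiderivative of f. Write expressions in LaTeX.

f has the shape u'v + uv' for u = - \frac{5 y^{2}}{2} - \frac{3 y}{2} - \frac{3}{4} and v = e^{- 2 y} — it is the derivative of the product u*v.
Check: d/dy[\frac{\left(- 10 y^{2} - 6 y - 3\right) e^{- 2 y}}{4}] = \left(5 y^{2} - 2 y\right) e^{- 2 y}, which equals f(y).

An antiderivative is F(y) = \frac{\left(- 10 y^{2} - 6 y - 3\right) e^{- 2 y}}{4}.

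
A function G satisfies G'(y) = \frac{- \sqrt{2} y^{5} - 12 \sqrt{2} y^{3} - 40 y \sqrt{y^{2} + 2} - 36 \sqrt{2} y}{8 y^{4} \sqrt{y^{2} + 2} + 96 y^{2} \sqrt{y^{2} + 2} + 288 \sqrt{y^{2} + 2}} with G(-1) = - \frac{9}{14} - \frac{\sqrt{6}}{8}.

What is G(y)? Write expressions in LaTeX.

Any candidate G(y) must reproduce the stated G'(y) exactly.
A general antiderivative is - \frac{\sqrt{\frac{y^{2}}{2} + 1}}{4} + \frac{5}{2 \left(y^{2} + 6\right)} + C.
The condition gives C = - \frac{9}{14} - \frac{\sqrt{6}}{8} - (\frac{5}{14} - \frac{\sqrt{6}}{8}) = -1.
So G(y) = \frac{- y^{2} \sqrt{y^{2} + 2} - 4 \sqrt{2} y^{2} - 6 \sqrt{y^{2} + 2} - 14 \sqrt{2}}{4 \sqrt{2} y^{2} + 24 \sqrt{2}}.
Check: d/dy[\frac{- y^{2} \sqrt{y^{2} + 2} - 4 \sqrt{2} y^{2} - 6 \sqrt{y^{2} + 2} - 14 \sqrt{2}}{4 \sqrt{2} y^{2} + 24 \sqrt{2}}] = \frac{- \sqrt{2} y^{5} - 12 \sqrt{2} y^{3} - 40 y \sqrt{y^{2} + 2} - 36 \sqrt{2} y}{8 y^{4} \sqrt{y^{2} + 2} + 96 y^{2} \sqrt{y^{2} + 2} + 288 \sqrt{y^{2} + 2}} = G'(y).

G(y) = \frac{- y^{2} \sqrt{y^{2} + 2} - 4 \sqrt{2} y^{2} - 6 \sqrt{y^{2} + 2} - 14 \sqrt{2}}{4 \sqrt{2} y^{2} + 24 \sqrt{2}}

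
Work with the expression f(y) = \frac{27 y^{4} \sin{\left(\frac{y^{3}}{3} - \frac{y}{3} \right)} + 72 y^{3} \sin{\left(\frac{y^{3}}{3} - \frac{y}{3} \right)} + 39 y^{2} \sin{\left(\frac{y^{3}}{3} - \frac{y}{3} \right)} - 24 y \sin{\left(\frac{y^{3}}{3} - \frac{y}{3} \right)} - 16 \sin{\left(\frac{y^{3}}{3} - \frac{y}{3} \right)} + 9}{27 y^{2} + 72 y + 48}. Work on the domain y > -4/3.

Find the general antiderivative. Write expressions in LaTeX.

Any candidate F(y) must reproduce f(y) exactly when differentiated.
Check: d/dy[- \cos{\left(\frac{y^{3}}{3} - \frac{y}{3} \right)} - \frac{1}{3 y + 4}] = \frac{27 y^{4} \sin{\left(\frac{y^{3}}{3} - \frac{y}{3} \right)} + 72 y^{3} \sin{\left(\frac{y^{3}}{3} - \frac{y}{3} \right)} + 39 y^{2} \sin{\left(\frac{y^{3}}{3} - \frac{y}{3} \right)} - 24 y \sin{\left(\frac{y^{3}}{3} - \frac{y}{3} \right)} - 16 \sin{\left(\frac{y^{3}}{3} - \frac{y}{3} \right)} + 9}{27 y^{2} + 72 y + 48} = f(y).

F(y) = - \cos{\left(\frac{y^{3}}{3} - \frac{y}{3} \right)} - \frac{1}{3 y + 4} + C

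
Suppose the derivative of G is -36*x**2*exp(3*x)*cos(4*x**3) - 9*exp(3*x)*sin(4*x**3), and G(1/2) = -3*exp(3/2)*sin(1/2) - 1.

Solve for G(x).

Recognize the product-rule pattern: G'(x) = u'v + uv' with u = -3*exp(3*x), v = sin(4*x**3), so integration by parts undoes it.
A general antiderivative is -3*exp(3*x)*sin(4*x**3) + C.
The condition gives C = -3*exp(3/2)*sin(1/2) - 1 - (-3*exp(3/2)*sin(1/2)) = -1.
So G(x) = -3*exp(3*x)*sin(4*x**3) - 1.
Check: d/dx[-3*exp(3*x)*sin(4*x**3) - 1] = -36*x**2*exp(3*x)*cos(4*x**3) - 9*exp(3*x)*sin(4*x**3) = G'(x).

G(x) = -3*exp(3*x)*sin(4*x**3) - 1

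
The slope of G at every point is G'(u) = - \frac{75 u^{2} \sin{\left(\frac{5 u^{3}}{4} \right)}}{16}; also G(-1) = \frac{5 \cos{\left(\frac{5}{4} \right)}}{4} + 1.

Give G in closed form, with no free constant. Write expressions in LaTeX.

G(u) = \frac{5 \cos{\left(\frac{5 u^{3}}{4} \right)}}{4} + 1

G'(u) matches the chain-rule pattern g'(h)*h' with inner function h(u) = \frac{5 u^{3}}{4}; substituting w = h(u) collapses the integral.
A general antiderivative is \frac{5 \cos{\left(\frac{5 u^{3}}{4} \right)}}{4} + C.
The condition gives C = \frac{5 \cos{\left(\frac{5}{4} \right)}}{4} + 1 - (\frac{5 \cos{\left(\frac{5}{4} \right)}}{4}) = 1.
So G(u) = \frac{5 \cos{\left(\frac{5 u^{3}}{4} \right)}}{4} + 1.
Check: d/du[\frac{5 \cos{\left(\frac{5 u^{3}}{4} \right)}}{4} + 1] = - \frac{75 u^{2} \sin{\left(\frac{5 u^{3}}{4} \right)}}{16} = G'(u).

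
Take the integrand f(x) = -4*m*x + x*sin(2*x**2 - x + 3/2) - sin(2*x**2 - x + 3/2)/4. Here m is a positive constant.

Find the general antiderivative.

Integrate term by term and add the pieces.
Check: d/dx[-(8*m*x**2 + cos(2*x**2 - x + 3/2))/4] = -4*m*x + x*sin(2*x**2 - x + 3/2) - sin(2*x**2 - x + 3/2)/4 = f(x).

F(x) = -(8*m*x**2 + cos(2*x**2 - x + 3/2))/4 + C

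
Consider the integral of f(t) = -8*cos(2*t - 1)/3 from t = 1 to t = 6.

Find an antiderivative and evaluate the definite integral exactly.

Check any antiderivative F(t) by computing F'(t) and comparing it with f(t).
F(t) = -4*sin(2*t - 1)/3 is an antiderivative of f.
Check: d/dt[-4*sin(2*t - 1)/3] = -8*cos(2*t - 1)/3 = f(t).
F(6) = -4*sin(11)/3; F(1) = -4*sin(1)/3.
Integral = F(6) - F(1) = 4*sin(1)/3 - 4*sin(11)/3.

Antiderivative: F(t) = -4*sin(2*t - 1)/3; value = 4*sin(1)/3 - 4*sin(11)/3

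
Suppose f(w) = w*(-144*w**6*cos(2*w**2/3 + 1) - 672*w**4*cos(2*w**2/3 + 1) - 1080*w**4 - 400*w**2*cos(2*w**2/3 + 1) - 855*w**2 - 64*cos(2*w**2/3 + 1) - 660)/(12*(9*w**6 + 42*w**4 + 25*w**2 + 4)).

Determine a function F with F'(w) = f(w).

An antiderivative is F(w) = (-120*w**2*log(w**2/2 + 2) - 24*w**2*sin(2*w**2/3 + 1) - 40*log(w**2/2 + 2) - 8*sin(2*w**2/3 + 1) + 15)/(24*w**2 + 8).

Whatever form F(w) takes, F'(w) = f(w) is non-negotiable.
Check: d/dw[(-120*w**2*log(w**2/2 + 2) - 24*w**2*sin(2*w**2/3 + 1) - 40*log(w**2/2 + 2) - 8*sin(2*w**2/3 + 1) + 15)/(24*w**2 + 8)] = (-144*w**7*cos(2*w**2/3 + 1) - 672*w**5*cos(2*w**2/3 + 1) - 1080*w**5 - 400*w**3*cos(2*w**2/3 + 1) - 855*w**3 - 64*w*cos(2*w**2/3 + 1) - 660*w)/(108*w**6 + 504*w**4 + 300*w**2 + 48), which equals f(w).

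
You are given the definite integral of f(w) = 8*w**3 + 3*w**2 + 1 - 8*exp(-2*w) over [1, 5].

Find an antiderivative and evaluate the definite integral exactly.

Antiderivative: F(w) = 2*w**4 + w**3 + w + 4*exp(-2*w); value = -4*exp(-2) + 4*exp(-10) + 1376

The integrand splits into summands that can be handled one at a time.
F(w) = 2*w**4 + w**3 + w + 4*exp(-2*w) is an antiderivative of f.
Check: d/dw[2*w**4 + w**3 + w + 4*exp(-2*w)] = (8*w**3*exp(2*w) + 3*w**2*exp(2*w) + exp(2*w) - 8)*exp(-2*w), which equals f(w).
F(5) = 4*exp(-10) + 1380; F(1) = 4*exp(-2) + 4.
Integral = F(5) - F(1) = -4*exp(-2) + 4*exp(-10) + 1376.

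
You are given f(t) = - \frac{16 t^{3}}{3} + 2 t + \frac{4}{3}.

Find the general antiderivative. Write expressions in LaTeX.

F(t) = - \frac{t \left(4 t^{3} - 3 t - 4\right)}{3} + C

The integrand splits into summands that can be handled one at a time.
Check: d/dt[- \frac{t \left(4 t^{3} - 3 t - 4\right)}{3}] = - \frac{16 t^{3}}{3} + 2 t + \frac{4}{3} = f(t).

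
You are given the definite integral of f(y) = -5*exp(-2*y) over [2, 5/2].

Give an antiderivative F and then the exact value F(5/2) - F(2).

Recover f(y) by differentiating a candidate F(y); any mismatch rules it out.
F(y) = 5*exp(-2*y)/2 is an antiderivative of f.
Check: d/dy[5*exp(-2*y)/2] = -5*exp(-2*y) = f(y).
F(5/2) = 5*exp(-5)/2; F(2) = 5*exp(-4)/2.
Integral = F(5/2) - F(2) = -5*exp(-4)/2 + 5*exp(-5)/2.

Antiderivative: F(y) = 5*exp(-2*y)/2; value = -5*exp(-4)/2 + 5*exp(-5)/2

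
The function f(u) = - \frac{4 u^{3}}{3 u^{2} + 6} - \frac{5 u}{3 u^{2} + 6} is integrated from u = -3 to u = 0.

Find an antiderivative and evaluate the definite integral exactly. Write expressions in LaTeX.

Integrate term by term and add the pieces.
F(u) = - \frac{2 u^{2}}{3} + \frac{\log{\left(\frac{u^{2}}{2} + 1 \right)}}{2} is an antiderivative of f.
Check: d/du[- \frac{2 u^{2}}{3} + \frac{\log{\left(\frac{u^{2}}{2} + 1 \right)}}{2}] = \frac{- 4 u^{3} - 5 u}{3 u^{2} + 6}, which equals f(u).
F(0) = 0; F(-3) = -6 + \frac{\log{\left(\frac{11}{2} \right)}}{2}.
Integral = F(0) - F(-3) = 6 - \frac{\log{\left(\frac{11}{2} \right)}}{2}.

Antiderivative: F(u) = - \frac{2 u^{2}}{3} + \frac{\log{\left(\frac{u^{2}}{2} + 1 \right)}}{2}; value = 6 - \frac{\log{\left(\frac{11}{2} \right)}}{2}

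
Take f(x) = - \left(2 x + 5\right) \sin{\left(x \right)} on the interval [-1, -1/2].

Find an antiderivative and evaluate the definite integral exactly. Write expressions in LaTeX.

Whatever form F(x) takes, F'(x) = f(x) is non-negotiable.
F(x) = 2 x \cos{\left(x \right)} - 2 \sin{\left(x \right)} + 5 \cos{\left(x \right)} is an antiderivative of f.
Check: d/dx[2 x \cos{\left(x \right)} - 2 \sin{\left(x \right)} + 5 \cos{\left(x \right)}] = - 2 x \sin{\left(x \right)} - 5 \sin{\left(x \right)}, which equals f(x).
F(-1/2) = 2 \sin{\left(\frac{1}{2} \right)} + 4 \cos{\left(\frac{1}{2} \right)}; F(-1) = 3 \cos{\left(1 \right)} + 2 \sin{\left(1 \right)}.
Integral = F(-1/2) - F(-1) = - 2 \sin{\left(1 \right)} - 3 \cos{\left(1 \right)} + 2 \sin{\left(\frac{1}{2} \right)} + 4 \cos{\left(\frac{1}{2} \right)}.

Antiderivative: F(x) = 2 x \cos{\left(x \right)} - 2 \sin{\left(x \right)} + 5 \cos{\left(x \right)}; value = - 2 \sin{\left(1 \right)} - 3 \cos{\left(1 \right)} + 2 \sin{\left(\frac{1}{2} \right)} + 4 \cos{\left(\frac{1}{2} \right)}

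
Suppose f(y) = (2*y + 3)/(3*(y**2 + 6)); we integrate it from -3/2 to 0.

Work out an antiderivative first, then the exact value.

Recover f(y) by differentiating a candidate F(y); any mismatch rules it out.
F(y) = log(y**2 + 6)/3 + sqrt(6)*atan(sqrt(6)*y/6)/6 is an antiderivative of f.
Check: d/dy[log(y**2 + 6)/3 + sqrt(6)*atan(sqrt(6)*y/6)/6] = (2*y + 3)/(3*y**2 + 18), which equals f(y).
F(0) = log(6)/3; F(-3/2) = -sqrt(6)*atan(sqrt(6)/4)/6 + log(33/4)/3.
Integral = F(0) - F(-3/2) = -log(33/4)/3 + sqrt(6)*atan(sqrt(6)/4)/6 + log(6)/3.

Antiderivative: F(y) = log(y**2 + 6)/3 + sqrt(6)*atan(sqrt(6)*y/6)/6; value = -log(33/4)/3 + sqrt(6)*atan(sqrt(6)/4)/6 + log(6)/3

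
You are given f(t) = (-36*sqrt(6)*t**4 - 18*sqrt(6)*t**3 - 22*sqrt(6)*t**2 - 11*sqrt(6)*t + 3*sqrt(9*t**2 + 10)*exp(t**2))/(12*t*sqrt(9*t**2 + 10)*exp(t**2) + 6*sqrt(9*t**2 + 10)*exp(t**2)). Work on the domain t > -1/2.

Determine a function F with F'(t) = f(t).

An antiderivative F(t) passes only if d/dt[F] lands on f(t) exactly.
Check: d/dt[sqrt(3*t**2/2 + 5/3)*exp(-t**2) + log(2*t + 1)/4] = (-36*sqrt(6)*t**4 - 18*sqrt(6)*t**3 - 22*sqrt(6)*t**2 - 11*sqrt(6)*t + 3*sqrt(9*t**2 + 10)*exp(t**2))/(12*t*sqrt(9*t**2 + 10)*exp(t**2) + 6*sqrt(9*t**2 + 10)*exp(t**2)) = f(t).

An antiderivative is F(t) = sqrt(3*t**2/2 + 5/3)*exp(-t**2) + log(2*t + 1)/4.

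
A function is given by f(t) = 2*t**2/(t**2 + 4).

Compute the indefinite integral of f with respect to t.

Differentiate the proposed F(t) back; it has to land on f(t) exactly.
Check: d/dt[2*t - 4*atan(t/2)] = 2*t**2/(t**2 + 4) = f(t).

F(t) = 2*t - 4*atan(t/2) + C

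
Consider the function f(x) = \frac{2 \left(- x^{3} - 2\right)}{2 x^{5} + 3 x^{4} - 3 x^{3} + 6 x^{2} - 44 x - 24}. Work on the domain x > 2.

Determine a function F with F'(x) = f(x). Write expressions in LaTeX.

Factor the denominator (\left(x - 2\right) \left(x + 3\right) \left(2 x + 1\right) \left(x^{2} + 4\right)) and decompose: f = - \frac{55 x + 134}{442 \left(x^{2} + 4\right)} + \frac{12}{85 \left(2 x + 1\right)} + \frac{2}{13 \left(x + 3\right)} - \frac{1}{10 \left(x - 2\right)}; each piece integrates to a log, atan, or power term.
Check: d/dx[- \frac{442 \log{\left(x - 2 \right)} - 312 \log{\left(x + \frac{1}{2} \right)} - 680 \log{\left(x + 3 \right)} + 275 \log{\left(x^{2} + 4 \right)} + 670 \operatorname{atan}{\left(\frac{x}{2} \right)}}{4420}] = \frac{- 2 x^{3} - 4}{2 x^{5} + 3 x^{4} - 3 x^{3} + 6 x^{2} - 44 x - 24}, which equals f(x).

An antiderivative is F(x) = - \frac{442 \log{\left(x - 2 \right)} - 312 \log{\left(x + \frac{1}{2} \right)} - 680 \log{\left(x + 3 \right)} + 275 \log{\left(x^{2} + 4 \right)} + 670 \operatorname{atan}{\left(\frac{x}{2} \right)}}{4420}.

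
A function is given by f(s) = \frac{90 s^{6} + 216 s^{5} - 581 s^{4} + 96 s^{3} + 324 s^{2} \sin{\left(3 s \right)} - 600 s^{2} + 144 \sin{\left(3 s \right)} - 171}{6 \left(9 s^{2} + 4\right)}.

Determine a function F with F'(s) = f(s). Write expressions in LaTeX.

For F(s) to be correct the identity F'(s) - f(s) = 0 must hold.
Check: d/ds[\frac{s^{5}}{3} + s^{4} - \frac{23 s^{3}}{6} - 6 s - 2 \cos{\left(3 s \right)} - \frac{3 \operatorname{atan}{\left(\frac{3 s}{2} \right)}}{4}] = \frac{90 s^{6} + 216 s^{5} - 581 s^{4} + 96 s^{3} + 324 s^{2} \sin{\left(3 s \right)} - 600 s^{2} + 144 \sin{\left(3 s \right)} - 171}{54 s^{2} + 24}, which equals f(s).

An antiderivative is F(s) = \frac{s^{5}}{3} + s^{4} - \frac{23 s^{3}}{6} - 6 s - 2 \cos{\left(3 s \right)} - \frac{3 \operatorname{atan}{\left(\frac{3 s}{2} \right)}}{4}.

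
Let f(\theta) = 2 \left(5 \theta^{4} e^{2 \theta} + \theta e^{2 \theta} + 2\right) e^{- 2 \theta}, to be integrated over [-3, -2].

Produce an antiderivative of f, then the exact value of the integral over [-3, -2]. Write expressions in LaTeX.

Antiderivative: F(\theta) = \left(2 \theta^{5} e^{2 \theta} + \theta^{2} e^{2 \theta} - e^{2 \theta} - 2\right) e^{- 2 \theta}; value = - 2 e^{4} + 417 + 2 e^{6}

A candidate is checked by its d/d\theta: the result must match f(\theta).
F(\theta) = \left(2 \theta^{5} e^{2 \theta} + \theta^{2} e^{2 \theta} - e^{2 \theta} - 2\right) e^{- 2 \theta} is an antiderivative of f.
Check: d/d\theta[\left(2 \theta^{5} e^{2 \theta} + \theta^{2} e^{2 \theta} - e^{2 \theta} - 2\right) e^{- 2 \theta}] = \left(10 \theta^{4} e^{2 \theta} + 2 \theta e^{2 \theta} + 4\right) e^{- 2 \theta}, which equals f(\theta).
F(-2) = - 2 e^{4} - 61; F(-3) = - 2 e^{6} - 478.
Integral = F(-2) - F(-3) = - 2 e^{4} + 417 + 2 e^{6}.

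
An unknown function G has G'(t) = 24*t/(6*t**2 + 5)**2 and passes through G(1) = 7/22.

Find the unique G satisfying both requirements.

G(t) = (6*t**2 + 1)/(2*(6*t**2 + 5))

The substitution u = 3*t**2 + 5/2 works: G'(t) is exactly (dG/du)*(du/dt) for that inner function.
A general antiderivative is -1/(3*t**2 + 5/2) + C.
The condition gives C = 7/22 - (-2/11) = 1/2.
So G(t) = (6*t**2 + 1)/(2*(6*t**2 + 5)).
Check: d/dt[(6*t**2 + 1)/(2*(6*t**2 + 5))] = 24*t/(36*t**4 + 60*t**2 + 25), which equals G'(t).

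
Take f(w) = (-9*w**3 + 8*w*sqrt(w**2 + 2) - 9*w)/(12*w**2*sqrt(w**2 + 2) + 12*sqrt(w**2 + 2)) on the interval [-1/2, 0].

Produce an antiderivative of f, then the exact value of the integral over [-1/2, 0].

Whatever form F(w) takes, F'(w) = f(w) is non-negotiable.
F(w) = (-9*sqrt(w**2 + 2) + 4*log(2*w**2 + 2))/12 is an antiderivative of f.
Check: d/dw[(-9*sqrt(w**2 + 2) + 4*log(2*w**2 + 2))/12] = (-9*w**3 + 8*w*sqrt(w**2 + 2) - 9*w)/(12*w**2*sqrt(w**2 + 2) + 12*sqrt(w**2 + 2)) = f(w).
F(0) = -3*sqrt(2)/4 + log(2)/3; F(-1/2) = -9/8 + log(5/2)/3.
Integral = F(0) - F(-1/2) = -3*sqrt(2)/4 - log(5/2)/3 + log(2)/3 + 9/8.

Antiderivative: F(w) = (-9*sqrt(w**2 + 2) + 4*log(2*w**2 + 2))/12; value = -3*sqrt(2)/4 - log(5/2)/3 + log(2)/3 + 9/8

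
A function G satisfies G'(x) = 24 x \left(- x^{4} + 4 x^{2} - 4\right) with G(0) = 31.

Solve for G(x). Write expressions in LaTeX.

G'(x) matches the chain-rule pattern g'(h)*h' with inner function h(x) = 2 - x^{2}; substituting u = h(x) collapses the integral.
A general antiderivative is 4 \left(2 - x^{2}\right)^{3} + C.
The condition gives C = 31 - (32) = -1.
So G(x) = - 4 x^{6} + 24 x^{4} - 48 x^{2} + 31.
Check: d/dx[- 4 x^{6} + 24 x^{4} - 48 x^{2} + 31] = - 24 x^{5} + 96 x^{3} - 96 x, which equals G'(x).

G(x) = - 4 x^{6} + 24 x^{4} - 48 x^{2} + 31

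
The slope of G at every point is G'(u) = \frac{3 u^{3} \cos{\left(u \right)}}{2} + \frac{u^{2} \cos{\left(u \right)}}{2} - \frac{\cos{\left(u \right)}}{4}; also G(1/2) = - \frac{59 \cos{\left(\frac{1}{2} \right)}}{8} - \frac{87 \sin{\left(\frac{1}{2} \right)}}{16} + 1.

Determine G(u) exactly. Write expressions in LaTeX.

G(u) = \frac{3 u^{3} \sin{\left(u \right)}}{2} + \frac{u^{2} \sin{\left(u \right)}}{2} + \frac{9 u^{2} \cos{\left(u \right)}}{2} - 9 u \sin{\left(u \right)} + u \cos{\left(u \right)} - \frac{5 \sin{\left(u \right)}}{4} - 9 \cos{\left(u \right)} + 1

Integrate term by term and add the pieces.
A general antiderivative is \frac{3 u^{3} \sin{\left(u \right)}}{2} + \frac{u^{2} \sin{\left(u \right)}}{2} + \frac{9 u^{2} \cos{\left(u \right)}}{2} - 9 u \sin{\left(u \right)} + u \cos{\left(u \right)} - \frac{5 \sin{\left(u \right)}}{4} - 9 \cos{\left(u \right)} + C.
The condition gives C = - \frac{59 \cos{\left(\frac{1}{2} \right)}}{8} - \frac{87 \sin{\left(\frac{1}{2} \right)}}{16} + 1 - (- \frac{59 \cos{\left(\frac{1}{2} \right)}}{8} - \frac{87 \sin{\left(\frac{1}{2} \right)}}{16}) = 1.
So G(u) = \frac{3 u^{3} \sin{\left(u \right)}}{2} + \frac{u^{2} \sin{\left(u \right)}}{2} + \frac{9 u^{2} \cos{\left(u \right)}}{2} - 9 u \sin{\left(u \right)} + u \cos{\left(u \right)} - \frac{5 \sin{\left(u \right)}}{4} - 9 \cos{\left(u \right)} + 1.
Check: d/du[\frac{3 u^{3} \sin{\left(u \right)}}{2} + \frac{u^{2} \sin{\left(u \right)}}{2} + \frac{9 u^{2} \cos{\left(u \right)}}{2} - 9 u \sin{\left(u \right)} + u \cos{\left(u \right)} - \frac{5 \sin{\left(u \right)}}{4} - 9 \cos{\left(u \right)} + 1] = \frac{3 u^{3} \cos{\left(u \right)}}{2} + \frac{u^{2} \cos{\left(u \right)}}{2} - \frac{\cos{\left(u \right)}}{4} = G'(u).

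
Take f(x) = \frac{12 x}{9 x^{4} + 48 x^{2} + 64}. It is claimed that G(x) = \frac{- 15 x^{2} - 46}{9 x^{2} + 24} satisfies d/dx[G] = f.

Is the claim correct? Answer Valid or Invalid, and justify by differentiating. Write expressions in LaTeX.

d/dx[G] = \frac{12 x}{9 x^{4} + 48 x^{2} + 64}
This equals f(x) exactly, so the claim holds.

Valid - the claim checks out under differentiation.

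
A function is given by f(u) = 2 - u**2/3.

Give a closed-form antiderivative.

Any candidate F(u) must reproduce f(u) exactly when differentiated.
Check: d/du[u*(18 - u**2)/9] = 2 - u**2/3 = f(u).

An antiderivative is F(u) = u*(18 - u**2)/9.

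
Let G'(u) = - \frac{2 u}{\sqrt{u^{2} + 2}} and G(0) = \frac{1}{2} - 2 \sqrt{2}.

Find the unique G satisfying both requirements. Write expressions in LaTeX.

G(u) = - \frac{4 \sqrt{u^{2} + 2} - 1}{2}

G'(u) matches the chain-rule pattern g'(h)*h' with inner function h(u) = u^{2} + 2; substituting w = h(u) collapses the integral.
A general antiderivative is - 2 \sqrt{u^{2} + 2} + C.
The condition gives C = \frac{1}{2} - 2 \sqrt{2} - (- 2 \sqrt{2}) = \frac{1}{2}.
So G(u) = - \frac{4 \sqrt{u^{2} + 2} - 1}{2}.
Check: d/du[- \frac{4 \sqrt{u^{2} + 2} - 1}{2}] = - \frac{2 u}{\sqrt{u^{2} + 2}} = G'(u).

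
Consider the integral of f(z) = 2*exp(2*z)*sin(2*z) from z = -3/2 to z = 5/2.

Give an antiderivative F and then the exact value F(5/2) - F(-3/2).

Since d/dz undoes antidifferentiation here, F'(z) = f(z) is required of F(z).
F(z) = exp(2*z)*sin(2*z)/2 - exp(2*z)*cos(2*z)/2 is an antiderivative of f.
Check: d/dz[exp(2*z)*sin(2*z)/2 - exp(2*z)*cos(2*z)/2] = 2*exp(2*z)*sin(2*z) = f(z).
F(5/2) = exp(5)*sin(5)/2 - exp(5)*cos(5)/2; F(-3/2) = -exp(-3)*sin(3)/2 - exp(-3)*cos(3)/2.
Integral = F(5/2) - F(-3/2) = exp(5)*sin(5)/2 - exp(5)*cos(5)/2 + exp(-3)*cos(3)/2 + exp(-3)*sin(3)/2.

Antiderivative: F(z) = exp(2*z)*sin(2*z)/2 - exp(2*z)*cos(2*z)/2; value = exp(5)*sin(5)/2 - exp(5)*cos(5)/2 + exp(-3)*cos(3)/2 + exp(-3)*sin(3)/2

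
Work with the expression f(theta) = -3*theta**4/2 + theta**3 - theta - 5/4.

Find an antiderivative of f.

An antiderivative is F(theta) = theta*(-6*theta**4 + 5*theta**3 - 10*theta - 25)/20.

Integrate term by term and add the pieces.
Check: d/dtheta[theta*(-6*theta**4 + 5*theta**3 - 10*theta - 25)/20] = -3*theta**4/2 + theta**3 - theta - 5/4 = f(theta).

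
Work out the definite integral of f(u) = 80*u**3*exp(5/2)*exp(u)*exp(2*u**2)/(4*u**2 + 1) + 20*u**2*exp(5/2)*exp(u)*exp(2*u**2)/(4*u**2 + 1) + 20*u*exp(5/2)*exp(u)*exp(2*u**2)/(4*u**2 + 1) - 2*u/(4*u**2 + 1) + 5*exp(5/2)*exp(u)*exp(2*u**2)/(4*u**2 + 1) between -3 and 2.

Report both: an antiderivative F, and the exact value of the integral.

Antiderivative: F(u) = 5*exp(2*u**2 + u + 5/2) - log(4*u**2 + 1)/4; value = -5*exp(35/2) - log(17)/4 + log(37)/4 + 5*exp(25/2)

The integrand splits into summands that can be handled one at a time.
F(u) = 5*exp(2*u**2 + u + 5/2) - log(4*u**2 + 1)/4 is an antiderivative of f.
Check: d/du[5*exp(2*u**2 + u + 5/2) - log(4*u**2 + 1)/4] = (80*u**3*exp(5/2)*exp(u)*exp(2*u**2) + 20*u**2*exp(5/2)*exp(u)*exp(2*u**2) + 20*u*exp(5/2)*exp(u)*exp(2*u**2) - 2*u + 5*exp(5/2)*exp(u)*exp(2*u**2))/(4*u**2 + 1), which equals f(u).
F(2) = -log(17)/4 + 5*exp(25/2); F(-3) = -log(37)/4 + 5*exp(35/2).
Integral = F(2) - F(-3) = -5*exp(35/2) - log(17)/4 + log(37)/4 + 5*exp(25/2).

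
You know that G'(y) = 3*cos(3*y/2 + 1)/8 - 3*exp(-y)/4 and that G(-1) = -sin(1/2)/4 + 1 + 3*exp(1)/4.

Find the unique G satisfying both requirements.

Integrate term by term and add the pieces.
A general antiderivative is sin(3*y/2 + 1)/4 + 3*exp(-y)/4 + C.
The condition gives C = -sin(1/2)/4 + 1 + 3*exp(1)/4 - (-sin(1/2)/4 + 3*exp(1)/4) = 1.
So G(y) = (exp(y)*sin(3*y/2 + 1) + 4*exp(y) + 3)*exp(-y)/4.
Check: d/dy[(exp(y)*sin(3*y/2 + 1) + 4*exp(y) + 3)*exp(-y)/4] = (3*exp(y)*cos(3*y/2 + 1) - 6)*exp(-y)/8, which equals G'(y).

G(y) = (exp(y)*sin(3*y/2 + 1) + 4*exp(y) + 3)*exp(-y)/4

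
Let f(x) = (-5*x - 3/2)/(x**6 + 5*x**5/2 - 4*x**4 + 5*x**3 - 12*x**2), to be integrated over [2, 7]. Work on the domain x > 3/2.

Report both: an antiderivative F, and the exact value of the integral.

The denominator factors as x**2*(x + 4)*(2*x - 3)*(x**2 + 2); partial fractions split f into directly integrable pieces: -(175*x - 52)/(612*(x**2 + 2)) - 64/(187*(2*x - 3)) - 37/(3168*(x + 4)) + 15/(32*x) + 1/(8*x**2).
F(x) = 15*log(x)/32 - 32*log(x - 3/2)/187 - 37*log(x + 4)/3168 - 175*log(x**2 + 2)/1224 + 13*sqrt(2)*atan(sqrt(2)*x/2)/306 - 1/(8*x) is an antiderivative of f.
Check: d/dx[15*log(x)/32 - 32*log(x - 3/2)/187 - 37*log(x + 4)/3168 - 175*log(x**2 + 2)/1224 + 13*sqrt(2)*atan(sqrt(2)*x/2)/306 - 1/(8*x)] = (-10*x - 3)/(2*x**6 + 5*x**5 - 8*x**4 + 10*x**3 - 24*x**2), which equals f(x).
F(7) = -175*log(51)/1224 - 32*log(11/2)/187 - 37*log(11)/3168 - 1/56 + 13*sqrt(2)*atan(7*sqrt(2)/2)/306 + 15*log(7)/32; F(2) = -8329*log(6)/53856 - 1/16 + 13*sqrt(2)*atan(sqrt(2))/306 + 3829*log(2)/5984.
Integral = F(7) - F(2) = -175*log(51)/1224 - 3829*log(2)/5984 - 32*log(11/2)/187 - 13*sqrt(2)*atan(sqrt(2))/306 - 37*log(11)/3168 + 5/112 + 13*sqrt(2)*atan(7*sqrt(2)/2)/306 + 8329*log(6)/53856 + 15*log(7)/32.

Antiderivative: F(x) = 15*log(x)/32 - 32*log(x - 3/2)/187 - 37*log(x + 4)/3168 - 175*log(x**2 + 2)/1224 + 13*sqrt(2)*atan(sqrt(2)*x/2)/306 - 1/(8*x); value = -175*log(51)/1224 - 3829*log(2)/5984 - 32*log(11/2)/187 - 13*sqrt(2)*atan(sqrt(2))/306 - 37*log(11)/3168 + 5/112 + 13*sqrt(2)*atan(7*sqrt(2)/2)/306 + 8329*log(6)/53856 + 15*log(7)/32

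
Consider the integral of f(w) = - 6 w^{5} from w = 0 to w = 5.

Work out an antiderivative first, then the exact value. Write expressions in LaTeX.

Antiderivative: F(w) = - w^{6}; value = -15625

Differentiate the proposed F(w) back; it has to land on f(w) exactly.
F(w) = - w^{6} is an antiderivative of f.
Check: d/dw[- w^{6}] = - 6 w^{5} = f(w).
F(5) = -15625; F(0) = 0.
Integral = F(5) - F(0) = -15625.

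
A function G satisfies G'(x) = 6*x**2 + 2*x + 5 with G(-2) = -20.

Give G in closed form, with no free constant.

Integrate term by term and add the pieces.
A general antiderivative is 2*x**3 + x**2 + 5*x + C.
The condition gives C = -20 - (-22) = 2.
So G(x) = 2*x**3 + x**2 + 5*x + 2.
Check: d/dx[2*x**3 + x**2 + 5*x + 2] = 6*x**2 + 2*x + 5 = G'(x).

G(x) = 2*x**3 + x**2 + 5*x + 2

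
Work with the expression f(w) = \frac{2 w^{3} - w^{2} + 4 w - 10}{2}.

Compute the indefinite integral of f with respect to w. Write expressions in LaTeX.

Whatever form F(w) takes, F'(w) = f(w) is non-negotiable.
Check: d/dw[\frac{w \left(3 w^{3} - 2 w^{2} + 12 w - 60\right)}{12}] = w^{3} - \frac{w^{2}}{2} + 2 w - 5, which equals f(w).

F(w) = \frac{w \left(3 w^{3} - 2 w^{2} + 12 w - 60\right)}{12} + C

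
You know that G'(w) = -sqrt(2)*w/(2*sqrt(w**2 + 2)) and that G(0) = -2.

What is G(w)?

G'(w) matches the chain-rule pattern g'(h)*h' with inner function h(w) = w**2/2 + 1; substituting u = h(w) collapses the integral.
A general antiderivative is -sqrt(w**2/2 + 1) + C.
The condition gives C = -2 - (-1) = -1.
So G(w) = -sqrt(w**2/2 + 1) - 1.
Check: d/dw[-sqrt(w**2/2 + 1) - 1] = -sqrt(2)*w/(2*sqrt(w**2 + 2)) = G'(w).

G(w) = -sqrt(w**2/2 + 1) - 1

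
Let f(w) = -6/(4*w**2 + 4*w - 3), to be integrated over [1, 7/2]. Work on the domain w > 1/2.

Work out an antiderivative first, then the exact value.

Antiderivative: F(w) = -3*log(w - 1/2)/4 + 3*log(w + 3/2)/4; value = -3*log(3)/4 - 3*log(5/2)/4 - 3*log(2)/4 + 3*log(5)/4

Factor the denominator ((2*w - 1)*(2*w + 3)) and decompose: f = 3/(2*(2*w + 3)) - 3/(2*(2*w - 1)); each piece integrates to a log, atan, or power term.
F(w) = -3*log(w - 1/2)/4 + 3*log(w + 3/2)/4 is an antiderivative of f.
Check: d/dw[-3*log(w - 1/2)/4 + 3*log(w + 3/2)/4] = -6/(4*w**2 + 4*w - 3) = f(w).
F(7/2) = -3*log(3)/4 + 3*log(5)/4; F(1) = 3*log(2)/4 + 3*log(5/2)/4.
Integral = F(7/2) - F(1) = -3*log(3)/4 - 3*log(5/2)/4 - 3*log(2)/4 + 3*log(5)/4.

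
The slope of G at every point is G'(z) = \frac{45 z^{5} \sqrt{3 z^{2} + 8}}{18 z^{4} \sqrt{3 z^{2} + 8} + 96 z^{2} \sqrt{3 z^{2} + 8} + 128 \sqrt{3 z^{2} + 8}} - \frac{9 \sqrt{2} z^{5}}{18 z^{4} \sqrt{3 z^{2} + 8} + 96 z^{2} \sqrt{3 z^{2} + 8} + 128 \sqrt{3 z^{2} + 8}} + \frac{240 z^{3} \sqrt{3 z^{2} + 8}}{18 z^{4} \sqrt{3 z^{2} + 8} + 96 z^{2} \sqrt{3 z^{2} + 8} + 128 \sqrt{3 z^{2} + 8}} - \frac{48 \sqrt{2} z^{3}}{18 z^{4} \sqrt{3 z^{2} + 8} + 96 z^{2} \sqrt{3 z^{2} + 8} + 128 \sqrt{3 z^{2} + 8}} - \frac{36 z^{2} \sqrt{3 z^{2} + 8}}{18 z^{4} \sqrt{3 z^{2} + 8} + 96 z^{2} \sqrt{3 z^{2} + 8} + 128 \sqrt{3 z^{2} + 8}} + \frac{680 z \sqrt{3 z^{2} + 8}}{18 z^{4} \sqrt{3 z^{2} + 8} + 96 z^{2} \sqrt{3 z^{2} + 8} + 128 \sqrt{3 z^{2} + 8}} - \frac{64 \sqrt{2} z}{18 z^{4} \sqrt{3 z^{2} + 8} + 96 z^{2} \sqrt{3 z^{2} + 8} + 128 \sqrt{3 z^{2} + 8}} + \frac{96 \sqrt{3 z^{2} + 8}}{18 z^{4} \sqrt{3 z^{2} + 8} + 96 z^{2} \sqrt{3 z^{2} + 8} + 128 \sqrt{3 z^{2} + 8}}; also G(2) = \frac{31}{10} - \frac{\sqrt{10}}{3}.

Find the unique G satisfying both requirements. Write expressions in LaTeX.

G(z) = \frac{15 z^{2} \left(3 z^{2} + 8\right) - 36 z^{2} + 72 z - 2 \sqrt{2} \left(3 z^{2} + 8\right)^{\frac{3}{2}} - 456}{12 \left(3 z^{2} + 8\right)}

The integrand splits into summands that can be handled one at a time.
A general antiderivative is \frac{5 z^{2}}{4} + \frac{z - 5}{\frac{z^{2}}{2} + \frac{4}{3}} - \frac{\sqrt{\frac{3 z^{2}}{2} + 4}}{3} + C.
The condition gives C = \frac{31}{10} - \frac{\sqrt{10}}{3} - (\frac{41}{10} - \frac{\sqrt{10}}{3}) = -1.
So G(z) = \frac{15 z^{2} \left(3 z^{2} + 8\right) - 36 z^{2} + 72 z - 2 \sqrt{2} \left(3 z^{2} + 8\right)^{\frac{3}{2}} - 456}{12 \left(3 z^{2} + 8\right)}.
Check: d/dz[\frac{15 z^{2} \left(3 z^{2} + 8\right) - 36 z^{2} + 72 z - 2 \sqrt{2} \left(3 z^{2} + 8\right)^{\frac{3}{2}} - 456}{12 \left(3 z^{2} + 8\right)}] = \frac{45 z^{5} - 3 \sqrt{2} z^{3} \sqrt{3 z^{2} + 8} + 240 z^{3} - 36 z^{2} - 8 \sqrt{2} z \sqrt{3 z^{2} + 8} + 680 z + 96}{18 z^{4} + 96 z^{2} + 128}, which equals G'(z).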